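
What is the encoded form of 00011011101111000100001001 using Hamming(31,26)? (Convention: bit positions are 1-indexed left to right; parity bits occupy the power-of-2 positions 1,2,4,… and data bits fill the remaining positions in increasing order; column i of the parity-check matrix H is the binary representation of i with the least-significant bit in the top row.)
Codeword c = d · G (mod 2), d = 00011011101111000100001001:
  c[0] = d·G[:,0] = (00011011101111000100001001)·(11011010101101010101010101) mod 2 = 0+0+0+1+1+0+1+0+1+0+1+1+0+1+0+0+0+1+0+0+0+0+0+0+0+1 mod 2 = 1
  c[1] = d·G[:,1] = (00011011101111000100001001)·(10110110011011001100110011) mod 2 = 0+0+0+1+0+0+1+0+0+0+1+0+1+1+0+0+0+1+0+0+0+0+0+0+0+1 mod 2 = 1
  c[2] = d·G[:,2] = (00011011101111000100001001)·(10000000000000000000000000) mod 2 = 0+0+0+0+0+0+0+0+0+0+0+0+0+0+0+0+0+0+0+0+0+0+0+0+0+0 mod 2 = 0
  c[3] = d·G[:,3] = (00011011101111000100001001)·(01110001111000111100001111) mod 2 = 0+0+0+1+0+0+0+1+1+0+1+0+0+0+0+0+0+1+0+0+0+0+1+0+0+1 mod 2 = 1
  c[4] = d·G[:,4] = (00011011101111000100001001)·(01000000000000000000000000) mod 2 = 0+0+0+0+0+0+0+0+0+0+0+0+0+0+0+0+0+0+0+0+0+0+0+0+0+0 mod 2 = 0
  c[5] = d·G[:,5] = (00011011101111000100001001)·(00100000000000000000000000) mod 2 = 0+0+0+0+0+0+0+0+0+0+0+0+0+0+0+0+0+0+0+0+0+0+0+0+0+0 mod 2 = 0
  c[6] = d·G[:,6] = (00011011101111000100001001)·(00010000000000000000000000) mod 2 = 0+0+0+1+0+0+0+0+0+0+0+0+0+0+0+0+0+0+0+0+0+0+0+0+0+0 mod 2 = 1
  c[7] = d·G[:,7] = (00011011101111000100001001)·(00001111111000000011111111) mod 2 = 0+0+0+0+1+0+1+1+1+0+1+0+0+0+0+0+0+0+0+0+0+0+1+0+0+1 mod 2 = 1
  c[8] = d·G[:,8] = (00011011101111000100001001)·(00001000000000000000000000) mod 2 = 0+0+0+0+1+0+0+0+0+0+0+0+0+0+0+0+0+0+0+0+0+0+0+0+0+0 mod 2 = 1
  c[9] = d·G[:,9] = (00011011101111000100001001)·(00000100000000000000000000) mod 2 = 0+0+0+0+0+0+0+0+0+0+0+0+0+0+0+0+0+0+0+0+0+0+0+0+0+0 mod 2 = 0
  c[10] = d·G[:,10] = (00011011101111000100001001)·(00000010000000000000000000) mod 2 = 0+0+0+0+0+0+1+0+0+0+0+0+0+0+0+0+0+0+0+0+0+0+0+0+0+0 mod 2 = 1
  c[11] = d·G[:,11] = (00011011101111000100001001)·(00000001000000000000000000) mod 2 = 0+0+0+0+0+0+0+1+0+0+0+0+0+0+0+0+0+0+0+0+0+0+0+0+0+0 mod 2 = 1
  c[12] = d·G[:,12] = (00011011101111000100001001)·(00000000100000000000000000) mod 2 = 0+0+0+0+0+0+0+0+1+0+0+0+0+0+0+0+0+0+0+0+0+0+0+0+0+0 mod 2 = 1
  c[13] = d·G[:,13] = (00011011101111000100001001)·(00000000010000000000000000) mod 2 = 0+0+0+0+0+0+0+0+0+0+0+0+0+0+0+0+0+0+0+0+0+0+0+0+0+0 mod 2 = 0
  c[14] = d·G[:,14] = (00011011101111000100001001)·(00000000001000000000000000) mod 2 = 0+0+0+0+0+0+0+0+0+0+1+0+0+0+0+0+0+0+0+0+0+0+0+0+0+0 mod 2 = 1
  c[15] = d·G[:,15] = (00011011101111000100001001)·(00000000000111111111111111) mod 2 = 0+0+0+0+0+0+0+0+0+0+0+1+1+1+0+0+0+1+0+0+0+0+1+0+0+1 mod 2 = 0
  c[16] = d·G[:,16] = (00011011101111000100001001)·(00000000000100000000000000) mod 2 = 0+0+0+0+0+0+0+0+0+0+0+1+0+0+0+0+0+0+0+0+0+0+0+0+0+0 mod 2 = 1
  c[17] = d·G[:,17] = (00011011101111000100001001)·(00000000000010000000000000) mod 2 = 0+0+0+0+0+0+0+0+0+0+0+0+1+0+0+0+0+0+0+0+0+0+0+0+0+0 mod 2 = 1
  c[18] = d·G[:,18] = (00011011101111000100001001)·(00000000000001000000000000) mod 2 = 0+0+0+0+0+0+0+0+0+0+0+0+0+1+0+0+0+0+0+0+0+0+0+0+0+0 mod 2 = 1
  c[19] = d·G[:,19] = (00011011101111000100001001)·(00000000000000100000000000) mod 2 = 0+0+0+0+0+0+0+0+0+0+0+0+0+0+0+0+0+0+0+0+0+0+0+0+0+0 mod 2 = 0
  c[20] = d·G[:,20] = (00011011101111000100001001)·(00000000000000010000000000) mod 2 = 0+0+0+0+0+0+0+0+0+0+0+0+0+0+0+0+0+0+0+0+0+0+0+0+0+0 mod 2 = 0
  c[21] = d·G[:,21] = (00011011101111000100001001)·(00000000000000001000000000) mod 2 = 0+0+0+0+0+0+0+0+0+0+0+0+0+0+0+0+0+0+0+0+0+0+0+0+0+0 mod 2 = 0
  c[22] = d·G[:,22] = (00011011101111000100001001)·(00000000000000000100000000) mod 2 = 0+0+0+0+0+0+0+0+0+0+0+0+0+0+0+0+0+1+0+0+0+0+0+0+0+0 mod 2 = 1
  c[23] = d·G[:,23] = (00011011101111000100001001)·(00000000000000000010000000) mod 2 = 0+0+0+0+0+0+0+0+0+0+0+0+0+0+0+0+0+0+0+0+0+0+0+0+0+0 mod 2 = 0
  c[24] = d·G[:,24] = (00011011101111000100001001)·(00000000000000000001000000) mod 2 = 0+0+0+0+0+0+0+0+0+0+0+0+0+0+0+0+0+0+0+0+0+0+0+0+0+0 mod 2 = 0
  c[25] = d·G[:,25] = (00011011101111000100001001)·(00000000000000000000100000) mod 2 = 0+0+0+0+0+0+0+0+0+0+0+0+0+0+0+0+0+0+0+0+0+0+0+0+0+0 mod 2 = 0
  c[26] = d·G[:,26] = (00011011101111000100001001)·(00000000000000000000010000) mod 2 = 0+0+0+0+0+0+0+0+0+0+0+0+0+0+0+0+0+0+0+0+0+0+0+0+0+0 mod 2 = 0
  c[27] = d·G[:,27] = (00011011101111000100001001)·(00000000000000000000001000) mod 2 = 0+0+0+0+0+0+0+0+0+0+0+0+0+0+0+0+0+0+0+0+0+0+1+0+0+0 mod 2 = 1
  c[28] = d·G[:,28] = (00011011101111000100001001)·(00000000000000000000000100) mod 2 = 0+0+0+0+0+0+0+0+0+0+0+0+0+0+0+0+0+0+0+0+0+0+0+0+0+0 mod 2 = 0
  c[29] = d·G[:,29] = (00011011101111000100001001)·(00000000000000000000000010) mod 2 = 0+0+0+0+0+0+0+0+0+0+0+0+0+0+0+0+0+0+0+0+0+0+0+0+0+0 mod 2 = 0
  c[30] = d·G[:,30] = (00011011101111000100001001)·(00000000000000000000000001) mod 2 = 0+0+0+0+0+0+0+0+0+0+0+0+0+0+0+0+0+0+0+0+0+0+0+0+0+1 mod 2 = 1
Codeword = 1101001110111010111000100001001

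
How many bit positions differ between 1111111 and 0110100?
XOR = 1001011, count of 1s = 4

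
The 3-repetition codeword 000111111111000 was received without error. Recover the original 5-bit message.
Split into 3-bit blocks: 000 111 111 111 000
Data = 01110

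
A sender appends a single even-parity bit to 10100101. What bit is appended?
Sum of data bits: 1+0+1+0+0+1+0+1 = 4.
4 mod 2 = 0, so parity bit = 0.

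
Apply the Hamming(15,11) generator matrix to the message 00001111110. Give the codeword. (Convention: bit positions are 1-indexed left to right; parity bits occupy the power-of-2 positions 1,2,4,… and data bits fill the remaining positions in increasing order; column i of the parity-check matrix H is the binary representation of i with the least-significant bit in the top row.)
Codeword c = d · G (mod 2), d = 00001111110:
  c[0] = d·G[:,0] = (00001111110)·(11011010101) mod 2 = 0+0+0+0+1+0+1+0+1+0+0 mod 2 = 1
  c[1] = d·G[:,1] = (00001111110)·(10110110011) mod 2 = 0+0+0+0+0+1+1+0+0+1+0 mod 2 = 1
  c[2] = d·G[:,2] = (00001111110)·(10000000000) mod 2 = 0+0+0+0+0+0+0+0+0+0+0 mod 2 = 0
  c[3] = d·G[:,3] = (00001111110)·(01110001111) mod 2 = 0+0+0+0+0+0+0+1+1+1+0 mod 2 = 1
  c[4] = d·G[:,4] = (00001111110)·(01000000000) mod 2 = 0+0+0+0+0+0+0+0+0+0+0 mod 2 = 0
  c[5] = d·G[:,5] = (00001111110)·(00100000000) mod 2 = 0+0+0+0+0+0+0+0+0+0+0 mod 2 = 0
  c[6] = d·G[:,6] = (00001111110)·(00010000000) mod 2 = 0+0+0+0+0+0+0+0+0+0+0 mod 2 = 0
  c[7] = d·G[:,7] = (00001111110)·(00001111111) mod 2 = 0+0+0+0+1+1+1+1+1+1+0 mod 2 = 0
  c[8] = d·G[:,8] = (00001111110)·(00001000000) mod 2 = 0+0+0+0+1+0+0+0+0+0+0 mod 2 = 1
  c[9] = d·G[:,9] = (00001111110)·(00000100000) mod 2 = 0+0+0+0+0+1+0+0+0+0+0 mod 2 = 1
  c[10] = d·G[:,10] = (00001111110)·(00000010000) mod 2 = 0+0+0+0+0+0+1+0+0+0+0 mod 2 = 1
  c[11] = d·G[:,11] = (00001111110)·(00000001000) mod 2 = 0+0+0+0+0+0+0+1+0+0+0 mod 2 = 1
  c[12] = d·G[:,12] = (00001111110)·(00000000100) mod 2 = 0+0+0+0+0+0+0+0+1+0+0 mod 2 = 1
  c[13] = d·G[:,13] = (00001111110)·(00000000010) mod 2 = 0+0+0+0+0+0+0+0+0+1+0 mod 2 = 1
  c[14] = d·G[:,14] = (00001111110)·(00000000001) mod 2 = 0+0+0+0+0+0+0+0+0+0+0 mod 2 = 0
Codeword = 110100001111110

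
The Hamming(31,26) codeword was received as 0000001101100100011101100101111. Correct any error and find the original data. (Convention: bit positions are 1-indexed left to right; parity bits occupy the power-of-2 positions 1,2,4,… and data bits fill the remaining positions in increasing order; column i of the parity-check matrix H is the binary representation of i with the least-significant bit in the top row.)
Syndrome s = H · r^T (mod 2), r = 0000001101100100011101100101111:
  s[0] = (1010101010101010101010101010101)·(0000001101100100011101100101111) mod 2 = 0+0+0+0+0+0+1+0+0+0+1+0+0+0+0+0+0+0+1+0+0+0+1+0+0+0+0+0+1+0+1 mod 2 = 0
  s[1] = (0110011001100110011001100110011)·(0000001101100100011101100101111) mod 2 = 0+0+0+0+0+0+1+0+0+1+1+0+0+1+0+0+0+1+1+0+0+1+1+0+0+1+0+0+0+1+1 mod 2 = 1
  s[2] = (0001111000011110000111100001111)·(0000001101100100011101100101111) mod 2 = 0+0+0+0+0+0+1+0+0+0+0+0+0+1+0+0+0+0+0+1+0+1+1+0+0+0+0+1+1+1+1 mod 2 = 1
  s[3] = (0000000111111110000000011111111)·(0000001101100100011101100101111) mod 2 = 0+0+0+0+0+0+0+1+0+1+1+0+0+1+0+0+0+0+0+0+0+0+0+0+0+1+0+1+1+1+1 mod 2 = 1
  s[4] = (0000000000000001111111111111111)·(0000001101100100011101100101111) mod 2 = 0+0+0+0+0+0+0+0+0+0+0+0+0+0+0+0+0+1+1+1+0+1+1+0+0+1+0+1+1+1+1 mod 2 = 0
Syndrome = 01110
Column 14 of H equals this syndrome → error at bit 14 (1-indexed).
Flip bit 14: 0000001101100100011101100101111 → 0000001101100000011101100101111
Extract data bits at positions {3,5,6,7,9,10,11,12,13,14,15,17,18,19,20,21,22,23,24,25,26,27,28,29,30,31}: 00010110000011101100101111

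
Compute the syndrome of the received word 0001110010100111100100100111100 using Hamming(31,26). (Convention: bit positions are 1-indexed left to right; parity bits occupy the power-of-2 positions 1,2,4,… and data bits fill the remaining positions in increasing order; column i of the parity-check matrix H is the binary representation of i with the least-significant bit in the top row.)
Syndrome s = H · r^T (mod 2), r = 0001110010100111100100100111100:
  s[0] = (1010101010101010101010101010101)·(0001110010100111100100100111100) mod 2 = 0+0+0+0+1+0+0+0+1+0+1+0+0+0+1+0+1+0+0+0+0+0+1+0+0+0+1+0+1+0+0 mod 2 = 0
  s[1] = (0110011001100110011001100110011)·(0001110010100111100100100111100) mod 2 = 0+0+0+0+0+1+0+0+0+0+1+0+0+1+1+0+0+0+0+0+0+0+1+0+0+1+1+0+0+0+0 mod 2 = 1
  s[2] = (0001111000011110000111100001111)·(0001110010100111100100100111100) mod 2 = 0+0+0+1+1+1+0+0+0+0+0+0+0+1+1+0+0+0+0+1+0+0+1+0+0+0+0+1+1+0+0 mod 2 = 1
  s[3] = (0000000111111110000000011111111)·(0001110010100111100100100111100) mod 2 = 0+0+0+0+0+0+0+0+1+0+1+0+0+1+1+0+0+0+0+0+0+0+0+0+0+1+1+1+1+0+0 mod 2 = 0
  s[4] = (0000000000000001111111111111111)·(0001110010100111100100100111100) mod 2 = 0+0+0+0+0+0+0+0+0+0+0+0+0+0+0+1+1+0+0+1+0+0+1+0+0+1+1+1+1+0+0 mod 2 = 0
Syndrome = 01100
Non-zero syndrome: error at position 6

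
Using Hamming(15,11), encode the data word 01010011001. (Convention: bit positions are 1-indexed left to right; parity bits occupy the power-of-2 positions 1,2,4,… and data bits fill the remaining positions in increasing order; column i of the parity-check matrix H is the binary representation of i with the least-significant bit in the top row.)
Codeword c = d · G (mod 2), d = 01010011001:
  c[0] = d·G[:,0] = (01010011001)·(11011010101) mod 2 = 0+1+0+1+0+0+1+0+0+0+1 mod 2 = 0
  c[1] = d·G[:,1] = (01010011001)·(10110110011) mod 2 = 0+0+0+1+0+0+1+0+0+0+1 mod 2 = 1
  c[2] = d·G[:,2] = (01010011001)·(10000000000) mod 2 = 0+0+0+0+0+0+0+0+0+0+0 mod 2 = 0
  c[3] = d·G[:,3] = (01010011001)·(01110001111) mod 2 = 0+1+0+1+0+0+0+1+0+0+1 mod 2 = 0
  c[4] = d·G[:,4] = (01010011001)·(01000000000) mod 2 = 0+1+0+0+0+0+0+0+0+0+0 mod 2 = 1
  c[5] = d·G[:,5] = (01010011001)·(00100000000) mod 2 = 0+0+0+0+0+0+0+0+0+0+0 mod 2 = 0
  c[6] = d·G[:,6] = (01010011001)·(00010000000) mod 2 = 0+0+0+1+0+0+0+0+0+0+0 mod 2 = 1
  c[7] = d·G[:,7] = (01010011001)·(00001111111) mod 2 = 0+0+0+0+0+0+1+1+0+0+1 mod 2 = 1
  c[8] = d·G[:,8] = (01010011001)·(00001000000) mod 2 = 0+0+0+0+0+0+0+0+0+0+0 mod 2 = 0
  c[9] = d·G[:,9] = (01010011001)·(00000100000) mod 2 = 0+0+0+0+0+0+0+0+0+0+0 mod 2 = 0
  c[10] = d·G[:,10] = (01010011001)·(00000010000) mod 2 = 0+0+0+0+0+0+1+0+0+0+0 mod 2 = 1
  c[11] = d·G[:,11] = (01010011001)·(00000001000) mod 2 = 0+0+0+0+0+0+0+1+0+0+0 mod 2 = 1
  c[12] = d·G[:,12] = (01010011001)·(00000000100) mod 2 = 0+0+0+0+0+0+0+0+0+0+0 mod 2 = 0
  c[13] = d·G[:,13] = (01010011001)·(00000000010) mod 2 = 0+0+0+0+0+0+0+0+0+0+0 mod 2 = 0
  c[14] = d·G[:,14] = (01010011001)·(00000000001) mod 2 = 0+0+0+0+0+0+0+0+0+0+1 mod 2 = 1
Codeword = 010010110011001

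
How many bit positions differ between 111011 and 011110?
XOR = 100101, count of 1s = 3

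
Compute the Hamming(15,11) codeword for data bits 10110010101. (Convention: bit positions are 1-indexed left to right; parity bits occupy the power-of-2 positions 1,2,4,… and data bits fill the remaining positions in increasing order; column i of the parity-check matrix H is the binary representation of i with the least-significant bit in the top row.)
Codeword c = d · G (mod 2), d = 10110010101:
  c[0] = d·G[:,0] = (10110010101)·(11011010101) mod 2 = 1+0+0+1+0+0+1+0+1+0+1 mod 2 = 1
  c[1] = d·G[:,1] = (10110010101)·(10110110011) mod 2 = 1+0+1+1+0+0+1+0+0+0+1 mod 2 = 1
  c[2] = d·G[:,2] = (10110010101)·(10000000000) mod 2 = 1+0+0+0+0+0+0+0+0+0+0 mod 2 = 1
  c[3] = d·G[:,3] = (10110010101)·(01110001111) mod 2 = 0+0+1+1+0+0+0+0+1+0+1 mod 2 = 0
  c[4] = d·G[:,4] = (10110010101)·(01000000000) mod 2 = 0+0+0+0+0+0+0+0+0+0+0 mod 2 = 0
  c[5] = d·G[:,5] = (10110010101)·(00100000000) mod 2 = 0+0+1+0+0+0+0+0+0+0+0 mod 2 = 1
  c[6] = d·G[:,6] = (10110010101)·(00010000000) mod 2 = 0+0+0+1+0+0+0+0+0+0+0 mod 2 = 1
  c[7] = d·G[:,7] = (10110010101)·(00001111111) mod 2 = 0+0+0+0+0+0+1+0+1+0+1 mod 2 = 1
  c[8] = d·G[:,8] = (10110010101)·(00001000000) mod 2 = 0+0+0+0+0+0+0+0+0+0+0 mod 2 = 0
  c[9] = d·G[:,9] = (10110010101)·(00000100000) mod 2 = 0+0+0+0+0+0+0+0+0+0+0 mod 2 = 0
  c[10] = d·G[:,10] = (10110010101)·(00000010000) mod 2 = 0+0+0+0+0+0+1+0+0+0+0 mod 2 = 1
  c[11] = d·G[:,11] = (10110010101)·(00000001000) mod 2 = 0+0+0+0+0+0+0+0+0+0+0 mod 2 = 0
  c[12] = d·G[:,12] = (10110010101)·(00000000100) mod 2 = 0+0+0+0+0+0+0+0+1+0+0 mod 2 = 1
  c[13] = d·G[:,13] = (10110010101)·(00000000010) mod 2 = 0+0+0+0+0+0+0+0+0+0+0 mod 2 = 0
  c[14] = d·G[:,14] = (10110010101)·(00000000001) mod 2 = 0+0+0+0+0+0+0+0+0+0+1 mod 2 = 1
Codeword = 111001110010101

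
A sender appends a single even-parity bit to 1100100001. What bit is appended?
Sum of data bits: 1+1+0+0+1+0+0+0+0+1 = 4.
4 mod 2 = 0, so parity bit = 0.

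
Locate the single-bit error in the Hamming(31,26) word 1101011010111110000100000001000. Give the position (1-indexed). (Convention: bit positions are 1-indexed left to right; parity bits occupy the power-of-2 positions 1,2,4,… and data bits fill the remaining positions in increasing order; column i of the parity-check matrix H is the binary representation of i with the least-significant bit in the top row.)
Syndrome s = H · r^T (mod 2), r = 1101011010111110000100000001000:
  s[0] = (1010101010101010101010101010101)·(1101011010111110000100000001000) mod 2 = 1+0+0+0+0+0+1+0+1+0+1+0+1+0+1+0+0+0+0+0+0+0+0+0+0+0+0+0+0+0+0 mod 2 = 0
  s[1] = (0110011001100110011001100110011)·(1101011010111110000100000001000) mod 2 = 0+1+0+0+0+1+1+0+0+0+1+0+0+1+1+0+0+0+0+0+0+0+0+0+0+0+0+0+0+0+0 mod 2 = 0
  s[2] = (0001111000011110000111100001111)·(1101011010111110000100000001000) mod 2 = 0+0+0+1+0+1+1+0+0+0+0+1+1+1+1+0+0+0+0+1+0+0+0+0+0+0+0+1+0+0+0 mod 2 = 1
  s[3] = (0000000111111110000000011111111)·(1101011010111110000100000001000) mod 2 = 0+0+0+0+0+0+0+0+1+0+1+1+1+1+1+0+0+0+0+0+0+0+0+0+0+0+0+1+0+0+0 mod 2 = 1
  s[4] = (0000000000000001111111111111111)·(1101011010111110000100000001000) mod 2 = 0+0+0+0+0+0+0+0+0+0+0+0+0+0+0+0+0+0+0+1+0+0+0+0+0+0+0+1+0+0+0 mod 2 = 0
Syndrome = 00110
Column i of H is the binary representation of i, so the syndrome is the binary index of the flipped bit.
Read s = 00110 with s[0] as LSB: 0·2^0 + 0·2^1 + 1·2^2 + 1·2^3 + 0·2^4 = 12.
Error is at bit position 12.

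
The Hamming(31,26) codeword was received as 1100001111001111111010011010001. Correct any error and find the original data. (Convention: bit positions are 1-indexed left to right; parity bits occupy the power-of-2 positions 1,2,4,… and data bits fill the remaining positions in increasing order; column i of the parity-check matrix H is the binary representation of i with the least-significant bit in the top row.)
Syndrome s = H · r^T (mod 2), r = 1100001111001111111010011010001:
  s[0] = (1010101010101010101010101010101)·(1100001111001111111010011010001) mod 2 = 1+0+0+0+0+0+1+0+1+0+0+0+1+0+1+0+1+0+1+0+1+0+0+0+1+0+1+0+0+0+1 mod 2 = 1
  s[1] = (0110011001100110011001100110011)·(1100001111001111111010011010001) mod 2 = 0+1+0+0+0+0+1+0+0+1+0+0+0+1+1+0+0+1+1+0+0+0+0+0+0+0+1+0+0+0+1 mod 2 = 1
  s[2] = (0001111000011110000111100001111)·(1100001111001111111010011010001) mod 2 = 0+0+0+0+0+0+1+0+0+0+0+0+1+1+1+0+0+0+0+0+1+0+0+0+0+0+0+0+0+0+1 mod 2 = 0
  s[3] = (0000000111111110000000011111111)·(1100001111001111111010011010001) mod 2 = 0+0+0+0+0+0+0+1+1+1+0+0+1+1+1+0+0+0+0+0+0+0+0+1+1+0+1+0+0+0+1 mod 2 = 0
  s[4] = (0000000000000001111111111111111)·(1100001111001111111010011010001) mod 2 = 0+0+0+0+0+0+0+0+0+0+0+0+0+0+0+1+1+1+1+0+1+0+0+1+1+0+1+0+0+0+1 mod 2 = 1
Syndrome = 11001
Column 19 of H equals this syndrome → error at bit 19 (1-indexed).
Flip bit 19: 1100001111001111111010011010001 → 1100001111001111110010011010001
Extract data bits at positions {3,5,6,7,9,10,11,12,13,14,15,17,18,19,20,21,22,23,24,25,26,27,28,29,30,31}: 00011100111110010011010001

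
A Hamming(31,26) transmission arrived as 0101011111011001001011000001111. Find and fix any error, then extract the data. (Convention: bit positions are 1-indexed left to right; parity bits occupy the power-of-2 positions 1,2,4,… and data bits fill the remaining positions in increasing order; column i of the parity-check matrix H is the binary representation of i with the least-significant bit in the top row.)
Syndrome s = H · r^T (mod 2), r = 0101011111011001001011000001111:
  s[0] = (1010101010101010101010101010101)·(0101011111011001001011000001111) mod 2 = 0+0+0+0+0+0+1+0+1+0+0+0+1+0+0+0+0+0+1+0+1+0+0+0+0+0+0+0+1+0+1 mod 2 = 1
  s[1] = (0110011001100110011001100110011)·(0101011111011001001011000001111) mod 2 = 0+1+0+0+0+1+1+0+0+1+0+0+0+0+0+0+0+0+1+0+0+1+0+0+0+0+0+0+0+1+1 mod 2 = 0
  s[2] = (0001111000011110000111100001111)·(0101011111011001001011000001111) mod 2 = 0+0+0+1+0+1+1+0+0+0+0+1+1+0+0+0+0+0+0+0+1+1+0+0+0+0+0+1+1+1+1 mod 2 = 1
  s[3] = (0000000111111110000000011111111)·(0101011111011001001011000001111) mod 2 = 0+0+0+0+0+0+0+1+1+1+0+1+1+0+0+0+0+0+0+0+0+0+0+0+0+0+0+1+1+1+1 mod 2 = 1
  s[4] = (0000000000000001111111111111111)·(0101011111011001001011000001111) mod 2 = 0+0+0+0+0+0+0+0+0+0+0+0+0+0+0+1+0+0+1+0+1+1+0+0+0+0+0+1+1+1+1 mod 2 = 0
Syndrome = 10110
Column 13 of H equals this syndrome → error at bit 13 (1-indexed).
Flip bit 13: 0101011111011001001011000001111 → 0101011111010001001011000001111
Extract data bits at positions {3,5,6,7,9,10,11,12,13,14,15,17,18,19,20,21,22,23,24,25,26,27,28,29,30,31}: 00111101000001011000001111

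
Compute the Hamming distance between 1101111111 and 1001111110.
XOR = 0100000001, count of 1s = 2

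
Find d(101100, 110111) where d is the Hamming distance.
XOR = 011011, count of 1s = 4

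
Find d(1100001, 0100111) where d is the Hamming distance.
XOR = 1000110, count of 1s = 3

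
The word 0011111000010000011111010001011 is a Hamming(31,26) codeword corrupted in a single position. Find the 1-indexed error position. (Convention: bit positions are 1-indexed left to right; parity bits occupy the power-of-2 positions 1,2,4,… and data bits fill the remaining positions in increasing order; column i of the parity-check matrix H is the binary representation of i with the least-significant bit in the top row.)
Syndrome s = H · r^T (mod 2), r = 0011111000010000011111010001011:
  s[0] = (1010101010101010101010101010101)·(0011111000010000011111010001011) mod 2 = 0+0+1+0+1+0+1+0+0+0+0+0+0+0+0+0+0+0+1+0+1+0+0+0+0+0+0+0+0+0+1 mod 2 = 0
  s[1] = (0110011001100110011001100110011)·(0011111000010000011111010001011) mod 2 = 0+0+1+0+0+1+1+0+0+0+0+0+0+0+0+0+0+1+1+0+0+1+0+0+0+0+0+0+0+1+1 mod 2 = 0
  s[2] = (0001111000011110000111100001111)·(0011111000010000011111010001011) mod 2 = 0+0+0+1+1+1+1+0+0+0+0+1+0+0+0+0+0+0+0+1+1+1+0+0+0+0+0+1+0+1+1 mod 2 = 1
  s[3] = (0000000111111110000000011111111)·(0011111000010000011111010001011) mod 2 = 0+0+0+0+0+0+0+0+0+0+0+1+0+0+0+0+0+0+0+0+0+0+0+1+0+0+0+1+0+1+1 mod 2 = 1
  s[4] = (0000000000000001111111111111111)·(0011111000010000011111010001011) mod 2 = 0+0+0+0+0+0+0+0+0+0+0+0+0+0+0+0+0+1+1+1+1+1+0+1+0+0+0+1+0+1+1 mod 2 = 1
Syndrome = 00111
Column i of H is the binary representation of i, so the syndrome is the binary index of the flipped bit.
Read s = 00111 with s[0] as LSB: 0·2^0 + 0·2^1 + 1·2^2 + 1·2^3 + 1·2^4 = 28.
Error is at bit position 28.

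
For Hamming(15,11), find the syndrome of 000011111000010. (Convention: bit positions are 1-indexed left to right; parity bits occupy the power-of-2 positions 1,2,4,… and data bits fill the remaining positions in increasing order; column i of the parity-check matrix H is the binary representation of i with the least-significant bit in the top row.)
Syndrome s = H · r^T (mod 2), r = 000011111000010:
  s[0] = (101010101010101)·(000011111000010) mod 2 = 0+0+0+0+1+0+1+0+1+0+0+0+0+0+0 mod 2 = 1
  s[1] = (011001100110011)·(000011111000010) mod 2 = 0+0+0+0+0+1+1+0+0+0+0+0+0+1+0 mod 2 = 1
  s[2] = (000111100001111)·(000011111000010) mod 2 = 0+0+0+0+1+1+1+0+0+0+0+0+0+1+0 mod 2 = 0
  s[3] = (000000011111111)·(000011111000010) mod 2 = 0+0+0+0+0+0+0+1+1+0+0+0+0+1+0 mod 2 = 1
Syndrome = 1101
Non-zero syndrome: error at position 11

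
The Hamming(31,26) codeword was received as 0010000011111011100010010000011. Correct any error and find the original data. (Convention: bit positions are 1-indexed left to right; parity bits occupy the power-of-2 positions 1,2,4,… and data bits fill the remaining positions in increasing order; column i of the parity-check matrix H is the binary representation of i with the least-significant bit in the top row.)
Syndrome s = H · r^T (mod 2), r = 0010000011111011100010010000011:
  s[0] = (1010101010101010101010101010101)·(0010000011111011100010010000011) mod 2 = 0+0+1+0+0+0+0+0+1+0+1+0+1+0+1+0+1+0+0+0+1+0+0+0+0+0+0+0+0+0+1 mod 2 = 0
  s[1] = (0110011001100110011001100110011)·(0010000011111011100010010000011) mod 2 = 0+0+1+0+0+0+0+0+0+1+1+0+0+0+1+0+0+0+0+0+0+0+0+0+0+0+0+0+0+1+1 mod 2 = 0
  s[2] = (0001111000011110000111100001111)·(0010000011111011100010010000011) mod 2 = 0+0+0+0+0+0+0+0+0+0+0+1+1+0+1+0+0+0+0+0+1+0+0+0+0+0+0+0+0+1+1 mod 2 = 0
  s[3] = (0000000111111110000000011111111)·(0010000011111011100010010000011) mod 2 = 0+0+0+0+0+0+0+0+1+1+1+1+1+0+1+0+0+0+0+0+0+0+0+1+0+0+0+0+0+1+1 mod 2 = 1
  s[4] = (0000000000000001111111111111111)·(0010000011111011100010010000011) mod 2 = 0+0+0+0+0+0+0+0+0+0+0+0+0+0+0+1+1+0+0+0+1+0+0+1+0+0+0+0+0+1+1 mod 2 = 0
Syndrome = 00010
Column 8 of H equals this syndrome → error at bit 8 (1-indexed).
Flip bit 8: 0010000011111011100010010000011 → 0010000111111011100010010000011
Extract data bits at positions {3,5,6,7,9,10,11,12,13,14,15,17,18,19,20,21,22,23,24,25,26,27,28,29,30,31}: 10001111101100010010000011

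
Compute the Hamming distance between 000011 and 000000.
XOR = 000011, count of 1s = 2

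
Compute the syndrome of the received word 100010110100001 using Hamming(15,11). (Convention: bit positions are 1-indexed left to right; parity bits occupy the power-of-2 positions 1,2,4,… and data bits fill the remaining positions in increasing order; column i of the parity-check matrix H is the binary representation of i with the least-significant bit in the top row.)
Syndrome s = H · r^T (mod 2), r = 100010110100001:
  s[0] = (101010101010101)·(100010110100001) mod 2 = 1+0+0+0+1+0+1+0+0+0+0+0+0+0+1 mod 2 = 0
  s[1] = (011001100110011)·(100010110100001) mod 2 = 0+0+0+0+0+0+1+0+0+1+0+0+0+0+1 mod 2 = 1
  s[2] = (000111100001111)·(100010110100001) mod 2 = 0+0+0+0+1+0+1+0+0+0+0+0+0+0+1 mod 2 = 1
  s[3] = (000000011111111)·(100010110100001) mod 2 = 0+0+0+0+0+0+0+1+0+1+0+0+0+0+1 mod 2 = 1
Syndrome = 0111
Non-zero syndrome: error at position 14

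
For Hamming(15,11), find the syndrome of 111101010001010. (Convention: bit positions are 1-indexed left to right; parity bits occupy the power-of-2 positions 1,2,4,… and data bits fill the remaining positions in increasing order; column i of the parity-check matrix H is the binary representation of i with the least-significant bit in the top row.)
Syndrome s = H · r^T (mod 2), r = 111101010001010:
  s[0] = (101010101010101)·(111101010001010) mod 2 = 1+0+1+0+0+0+0+0+0+0+0+0+0+0+0 mod 2 = 0
  s[1] = (011001100110011)·(111101010001010) mod 2 = 0+1+1+0+0+1+0+0+0+0+0+0+0+1+0 mod 2 = 0
  s[2] = (000111100001111)·(111101010001010) mod 2 = 0+0+0+1+0+1+0+0+0+0+0+1+0+1+0 mod 2 = 0
  s[3] = (000000011111111)·(111101010001010) mod 2 = 0+0+0+0+0+0+0+1+0+0+0+1+0+1+0 mod 2 = 1
Syndrome = 0001
Non-zero syndrome: error at position 8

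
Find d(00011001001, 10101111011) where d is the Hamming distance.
XOR = 10110110010, count of 1s = 6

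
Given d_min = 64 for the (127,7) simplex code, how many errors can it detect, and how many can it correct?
Detection only: up to d_min − 1 = 63 errors.
Correction: up to ⌊(d_min − 1)/2⌋ = ⌊63/2⌋ = 31 errors.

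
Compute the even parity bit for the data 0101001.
Sum of data bits: 0+1+0+1+0+0+1 = 3.
3 mod 2 = 1, so parity bit = 1.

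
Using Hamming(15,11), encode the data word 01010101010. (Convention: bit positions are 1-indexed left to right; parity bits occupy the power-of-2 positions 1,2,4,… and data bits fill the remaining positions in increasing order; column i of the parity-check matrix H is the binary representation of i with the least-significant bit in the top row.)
Codeword c = d · G (mod 2), d = 01010101010:
  c[0] = d·G[:,0] = (01010101010)·(11011010101) mod 2 = 0+1+0+1+0+0+0+0+0+0+0 mod 2 = 0
  c[1] = d·G[:,1] = (01010101010)·(10110110011) mod 2 = 0+0+0+1+0+1+0+0+0+1+0 mod 2 = 1
  c[2] = d·G[:,2] = (01010101010)·(10000000000) mod 2 = 0+0+0+0+0+0+0+0+0+0+0 mod 2 = 0
  c[3] = d·G[:,3] = (01010101010)·(01110001111) mod 2 = 0+1+0+1+0+0+0+1+0+1+0 mod 2 = 0
  c[4] = d·G[:,4] = (01010101010)·(01000000000) mod 2 = 0+1+0+0+0+0+0+0+0+0+0 mod 2 = 1
  c[5] = d·G[:,5] = (01010101010)·(00100000000) mod 2 = 0+0+0+0+0+0+0+0+0+0+0 mod 2 = 0
  c[6] = d·G[:,6] = (01010101010)·(00010000000) mod 2 = 0+0+0+1+0+0+0+0+0+0+0 mod 2 = 1
  c[7] = d·G[:,7] = (01010101010)·(00001111111) mod 2 = 0+0+0+0+0+1+0+1+0+1+0 mod 2 = 1
  c[8] = d·G[:,8] = (01010101010)·(00001000000) mod 2 = 0+0+0+0+0+0+0+0+0+0+0 mod 2 = 0
  c[9] = d·G[:,9] = (01010101010)·(00000100000) mod 2 = 0+0+0+0+0+1+0+0+0+0+0 mod 2 = 1
  c[10] = d·G[:,10] = (01010101010)·(00000010000) mod 2 = 0+0+0+0+0+0+0+0+0+0+0 mod 2 = 0
  c[11] = d·G[:,11] = (01010101010)·(00000001000) mod 2 = 0+0+0+0+0+0+0+1+0+0+0 mod 2 = 1
  c[12] = d·G[:,12] = (01010101010)·(00000000100) mod 2 = 0+0+0+0+0+0+0+0+0+0+0 mod 2 = 0
  c[13] = d·G[:,13] = (01010101010)·(00000000010) mod 2 = 0+0+0+0+0+0+0+0+0+1+0 mod 2 = 1
  c[14] = d·G[:,14] = (01010101010)·(00000000001) mod 2 = 0+0+0+0+0+0+0+0+0+0+0 mod 2 = 0
Codeword = 010010110101010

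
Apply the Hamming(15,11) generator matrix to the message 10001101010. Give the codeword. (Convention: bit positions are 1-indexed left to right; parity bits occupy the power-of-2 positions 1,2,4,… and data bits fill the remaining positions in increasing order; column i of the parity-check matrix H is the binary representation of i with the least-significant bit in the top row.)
Codeword c = d · G (mod 2), d = 10001101010:
  c[0] = d·G[:,0] = (10001101010)·(11011010101) mod 2 = 1+0+0+0+1+0+0+0+0+0+0 mod 2 = 0
  c[1] = d·G[:,1] = (10001101010)·(10110110011) mod 2 = 1+0+0+0+0+1+0+0+0+1+0 mod 2 = 1
  c[2] = d·G[:,2] = (10001101010)·(10000000000) mod 2 = 1+0+0+0+0+0+0+0+0+0+0 mod 2 = 1
  c[3] = d·G[:,3] = (10001101010)·(01110001111) mod 2 = 0+0+0+0+0+0+0+1+0+1+0 mod 2 = 0
  c[4] = d·G[:,4] = (10001101010)·(01000000000) mod 2 = 0+0+0+0+0+0+0+0+0+0+0 mod 2 = 0
  c[5] = d·G[:,5] = (10001101010)·(00100000000) mod 2 = 0+0+0+0+0+0+0+0+0+0+0 mod 2 = 0
  c[6] = d·G[:,6] = (10001101010)·(00010000000) mod 2 = 0+0+0+0+0+0+0+0+0+0+0 mod 2 = 0
  c[7] = d·G[:,7] = (10001101010)·(00001111111) mod 2 = 0+0+0+0+1+1+0+1+0+1+0 mod 2 = 0
  c[8] = d·G[:,8] = (10001101010)·(00001000000) mod 2 = 0+0+0+0+1+0+0+0+0+0+0 mod 2 = 1
  c[9] = d·G[:,9] = (10001101010)·(00000100000) mod 2 = 0+0+0+0+0+1+0+0+0+0+0 mod 2 = 1
  c[10] = d·G[:,10] = (10001101010)·(00000010000) mod 2 = 0+0+0+0+0+0+0+0+0+0+0 mod 2 = 0
  c[11] = d·G[:,11] = (10001101010)·(00000001000) mod 2 = 0+0+0+0+0+0+0+1+0+0+0 mod 2 = 1
  c[12] = d·G[:,12] = (10001101010)·(00000000100) mod 2 = 0+0+0+0+0+0+0+0+0+0+0 mod 2 = 0
  c[13] = d·G[:,13] = (10001101010)·(00000000010) mod 2 = 0+0+0+0+0+0+0+0+0+1+0 mod 2 = 1
  c[14] = d·G[:,14] = (10001101010)·(00000000001) mod 2 = 0+0+0+0+0+0+0+0+0+0+0 mod 2 = 0
Codeword = 011000001101010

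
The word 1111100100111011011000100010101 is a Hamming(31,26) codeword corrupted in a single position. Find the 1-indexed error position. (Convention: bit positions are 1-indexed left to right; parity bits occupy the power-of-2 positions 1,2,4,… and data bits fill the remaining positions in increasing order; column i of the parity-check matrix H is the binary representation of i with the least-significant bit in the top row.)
Syndrome s = H · r^T (mod 2), r = 1111100100111011011000100010101:
  s[0] = (1010101010101010101010101010101)·(1111100100111011011000100010101) mod 2 = 1+0+1+0+1+0+0+0+0+0+1+0+1+0+1+0+0+0+1+0+0+0+1+0+0+0+1+0+1+0+1 mod 2 = 1
  s[1] = (0110011001100110011001100110011)·(1111100100111011011000100010101) mod 2 = 0+1+1+0+0+0+0+0+0+0+1+0+0+0+1+0+0+1+1+0+0+0+1+0+0+0+1+0+0+0+1 mod 2 = 1
  s[2] = (0001111000011110000111100001111)·(1111100100111011011000100010101) mod 2 = 0+0+0+1+1+0+0+0+0+0+0+1+1+0+1+0+0+0+0+0+0+0+1+0+0+0+0+0+1+0+1 mod 2 = 0
  s[3] = (0000000111111110000000011111111)·(1111100100111011011000100010101) mod 2 = 0+0+0+0+0+0+0+1+0+0+1+1+1+0+1+0+0+0+0+0+0+0+0+0+0+0+1+0+1+0+1 mod 2 = 0
  s[4] = (0000000000000001111111111111111)·(1111100100111011011000100010101) mod 2 = 0+0+0+0+0+0+0+0+0+0+0+0+0+0+0+1+0+1+1+0+0+0+1+0+0+0+1+0+1+0+1 mod 2 = 1
Syndrome = 11001
Column i of H is the binary representation of i, so the syndrome is the binary index of the flipped bit.
Read s = 11001 with s[0] as LSB: 1·2^0 + 1·2^1 + 0·2^2 + 0·2^3 + 1·2^4 = 19.
Error is at bit position 19.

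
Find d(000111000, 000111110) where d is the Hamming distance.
XOR = 000000110, count of 1s = 2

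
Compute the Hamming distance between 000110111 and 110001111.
XOR = 110111000, count of 1s = 5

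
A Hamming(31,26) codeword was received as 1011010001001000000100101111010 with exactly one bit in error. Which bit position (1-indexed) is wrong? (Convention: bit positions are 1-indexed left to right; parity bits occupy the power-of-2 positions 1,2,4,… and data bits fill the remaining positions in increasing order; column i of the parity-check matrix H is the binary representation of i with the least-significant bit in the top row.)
Syndrome s = H · r^T (mod 2), r = 1011010001001000000100101111010:
  s[0] = (1010101010101010101010101010101)·(1011010001001000000100101111010) mod 2 = 1+0+1+0+0+0+0+0+0+0+0+0+1+0+0+0+0+0+0+0+0+0+1+0+1+0+1+0+0+0+0 mod 2 = 0
  s[1] = (0110011001100110011001100110011)·(1011010001001000000100101111010) mod 2 = 0+0+1+0+0+1+0+0+0+1+0+0+0+0+0+0+0+0+0+0+0+0+1+0+0+1+1+0+0+1+0 mod 2 = 1
  s[2] = (0001111000011110000111100001111)·(1011010001001000000100101111010) mod 2 = 0+0+0+1+0+1+0+0+0+0+0+0+1+0+0+0+0+0+0+1+0+0+1+0+0+0+0+1+0+1+0 mod 2 = 1
  s[3] = (0000000111111110000000011111111)·(1011010001001000000100101111010) mod 2 = 0+0+0+0+0+0+0+0+0+1+0+0+1+0+0+0+0+0+0+0+0+0+0+0+1+1+1+1+0+1+0 mod 2 = 1
  s[4] = (0000000000000001111111111111111)·(1011010001001000000100101111010) mod 2 = 0+0+0+0+0+0+0+0+0+0+0+0+0+0+0+0+0+0+0+1+0+0+1+0+1+1+1+1+0+1+0 mod 2 = 1
Syndrome = 01111
Column i of H is the binary representation of i, so the syndrome is the binary index of the flipped bit.
Read s = 01111 with s[0] as LSB: 0·2^0 + 1·2^1 + 1·2^2 + 1·2^3 + 1·2^4 = 30.
Error is at bit position 30.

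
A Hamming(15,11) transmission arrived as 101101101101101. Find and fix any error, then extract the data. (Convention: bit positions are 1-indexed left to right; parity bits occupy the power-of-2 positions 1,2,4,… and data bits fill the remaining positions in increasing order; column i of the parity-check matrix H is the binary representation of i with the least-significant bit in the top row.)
Syndrome s = H · r^T (mod 2), r = 101101101101101:
  s[0] = (101010101010101)·(101101101101101) mod 2 = 1+0+1+0+0+0+1+0+1+0+0+0+1+0+1 mod 2 = 0
  s[1] = (011001100110011)·(101101101101101) mod 2 = 0+0+1+0+0+1+1+0+0+1+0+0+0+0+1 mod 2 = 1
  s[2] = (000111100001111)·(101101101101101) mod 2 = 0+0+0+1+0+1+1+0+0+0+0+1+1+0+1 mod 2 = 0
  s[3] = (000000011111111)·(101101101101101) mod 2 = 0+0+0+0+0+0+0+0+1+1+0+1+1+0+1 mod 2 = 1
Syndrome = 0101
Column 10 of H equals this syndrome → error at bit 10 (1-indexed).
Flip bit 10: 101101101101101 → 101101101001101
Extract data bits at positions {3,5,6,7,9,10,11,12,13,14,15}: 10111001101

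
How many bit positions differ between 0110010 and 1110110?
XOR = 1000100, count of 1s = 2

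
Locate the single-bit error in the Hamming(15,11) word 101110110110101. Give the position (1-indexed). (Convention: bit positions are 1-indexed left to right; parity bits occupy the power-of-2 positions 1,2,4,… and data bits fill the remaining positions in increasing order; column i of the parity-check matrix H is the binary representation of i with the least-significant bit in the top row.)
Syndrome s = H · r^T (mod 2), r = 101110110110101:
  s[0] = (101010101010101)·(101110110110101) mod 2 = 1+0+1+0+1+0+1+0+0+0+1+0+1+0+1 mod 2 = 1
  s[1] = (011001100110011)·(101110110110101) mod 2 = 0+0+1+0+0+0+1+0+0+1+1+0+0+0+1 mod 2 = 1
  s[2] = (000111100001111)·(101110110110101) mod 2 = 0+0+0+1+1+0+1+0+0+0+0+0+1+0+1 mod 2 = 1
  s[3] = (000000011111111)·(101110110110101) mod 2 = 0+0+0+0+0+0+0+1+0+1+1+0+1+0+1 mod 2 = 1
Syndrome = 1111
Column i of H is the binary representation of i, so the syndrome is the binary index of the flipped bit.
Read s = 1111 with s[0] as LSB: 1·2^0 + 1·2^1 + 1·2^2 + 1·2^3 = 15.
Error is at bit position 15.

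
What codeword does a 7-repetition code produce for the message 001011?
Repeat each bit 7× and concatenate:
0→0000000  0→0000000  1→1111111  0→0000000  1→1111111  1→1111111
Codeword = 000000000000001111111000000011111111111111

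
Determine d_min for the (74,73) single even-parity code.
d_min = 2 (flipping one data bit also flips the parity bit, so the two closest codewords differ in exactly 2 positions).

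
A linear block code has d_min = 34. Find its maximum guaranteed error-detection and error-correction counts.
(a) Detection requires d_min ≥ e+1, so e ≤ d_min − 1 = 33.
(b) Correction requires d_min ≥ 2t+1, so t ≤ ⌊(d_min − 1)/2⌋ = ⌊33/2⌋ = 16.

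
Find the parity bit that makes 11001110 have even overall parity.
Sum of data bits: 1+1+0+0+1+1+1+0 = 5.
5 mod 2 = 1, so parity bit = 1.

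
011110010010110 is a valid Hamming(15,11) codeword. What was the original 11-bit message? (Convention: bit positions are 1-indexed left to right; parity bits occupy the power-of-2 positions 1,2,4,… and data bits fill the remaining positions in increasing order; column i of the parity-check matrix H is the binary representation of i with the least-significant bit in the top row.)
Parity bits occupy power-of-2 positions; data bits are at positions {3,5,6,7,9,10,11,12,13,14,15} (1-indexed).
Extract: c[3]=1 c[5]=1 c[6]=0 c[7]=0 c[9]=0 c[10]=0 c[11]=1 c[12]=0 c[13]=1 c[14]=1 c[15]=0
Data = 11000010110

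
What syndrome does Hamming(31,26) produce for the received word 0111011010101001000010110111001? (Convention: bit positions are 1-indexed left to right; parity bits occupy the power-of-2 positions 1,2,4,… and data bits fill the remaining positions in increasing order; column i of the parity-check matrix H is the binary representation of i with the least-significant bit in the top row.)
Syndrome s = H · r^T (mod 2), r = 0111011010101001000010110111001:
  s[0] = (1010101010101010101010101010101)·(0111011010101001000010110111001) mod 2 = 0+0+1+0+0+0+1+0+1+0+1+0+1+0+0+0+0+0+0+0+1+0+1+0+0+0+1+0+0+0+1 mod 2 = 1
  s[1] = (0110011001100110011001100110011)·(0111011010101001000010110111001) mod 2 = 0+1+1+0+0+1+1+0+0+0+1+0+0+0+0+0+0+0+0+0+0+0+1+0+0+1+1+0+0+0+1 mod 2 = 1
  s[2] = (0001111000011110000111100001111)·(0111011010101001000010110111001) mod 2 = 0+0+0+1+0+1+1+0+0+0+0+0+1+0+0+0+0+0+0+0+1+0+1+0+0+0+0+1+0+0+1 mod 2 = 0
  s[3] = (0000000111111110000000011111111)·(0111011010101001000010110111001) mod 2 = 0+0+0+0+0+0+0+0+1+0+1+0+1+0+0+0+0+0+0+0+0+0+0+1+0+1+1+1+0+0+1 mod 2 = 0
  s[4] = (0000000000000001111111111111111)·(0111011010101001000010110111001) mod 2 = 0+0+0+0+0+0+0+0+0+0+0+0+0+0+0+1+0+0+0+0+1+0+1+1+0+1+1+1+0+0+1 mod 2 = 0
Syndrome = 11000
Non-zero syndrome: error at position 3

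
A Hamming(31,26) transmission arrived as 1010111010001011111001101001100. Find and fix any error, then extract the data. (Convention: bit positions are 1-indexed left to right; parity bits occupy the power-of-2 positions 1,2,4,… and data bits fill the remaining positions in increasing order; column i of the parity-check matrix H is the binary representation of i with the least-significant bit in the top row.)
Syndrome s = H · r^T (mod 2), r = 1010111010001011111001101001100:
  s[0] = (1010101010101010101010101010101)·(1010111010001011111001101001100) mod 2 = 1+0+1+0+1+0+1+0+1+0+0+0+1+0+1+0+1+0+1+0+0+0+1+0+1+0+0+0+1+0+0 mod 2 = 0
  s[1] = (0110011001100110011001100110011)·(1010111010001011111001101001100) mod 2 = 0+0+1+0+0+1+1+0+0+0+0+0+0+0+1+0+0+1+1+0+0+1+1+0+0+0+0+0+0+0+0 mod 2 = 0
  s[2] = (0001111000011110000111100001111)·(1010111010001011111001101001100) mod 2 = 0+0+0+0+1+1+1+0+0+0+0+0+1+0+1+0+0+0+0+0+0+1+1+0+0+0+0+1+1+0+0 mod 2 = 1
  s[3] = (0000000111111110000000011111111)·(1010111010001011111001101001100) mod 2 = 0+0+0+0+0+0+0+0+1+0+0+0+1+0+1+0+0+0+0+0+0+0+0+0+1+0+0+1+1+0+0 mod 2 = 0
  s[4] = (0000000000000001111111111111111)·(1010111010001011111001101001100) mod 2 = 0+0+0+0+0+0+0+0+0+0+0+0+0+0+0+1+1+1+1+0+0+1+1+0+1+0+0+1+1+0+0 mod 2 = 1
Syndrome = 00101
Column 20 of H equals this syndrome → error at bit 20 (1-indexed).
Flip bit 20: 1010111010001011111001101001100 → 1010111010001011111101101001100
Extract data bits at positions {3,5,6,7,9,10,11,12,13,14,15,17,18,19,20,21,22,23,24,25,26,27,28,29,30,31}: 11111000101111101101001100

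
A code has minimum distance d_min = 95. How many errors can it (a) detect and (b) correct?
(a) Detection requires d_min ≥ e+1, so e ≤ d_min − 1 = 94.
(b) Correction requires d_min ≥ 2t+1, so t ≤ ⌊(d_min − 1)/2⌋ = ⌊94/2⌋ = 47.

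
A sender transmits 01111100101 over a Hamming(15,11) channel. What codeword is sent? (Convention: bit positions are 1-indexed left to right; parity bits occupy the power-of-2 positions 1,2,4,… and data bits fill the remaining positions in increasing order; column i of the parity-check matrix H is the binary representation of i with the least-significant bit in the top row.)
Codeword c = d · G (mod 2), d = 01111100101:
  c[0] = d·G[:,0] = (01111100101)·(11011010101) mod 2 = 0+1+0+1+1+0+0+0+1+0+1 mod 2 = 1
  c[1] = d·G[:,1] = (01111100101)·(10110110011) mod 2 = 0+0+1+1+0+1+0+0+0+0+1 mod 2 = 0
  c[2] = d·G[:,2] = (01111100101)·(10000000000) mod 2 = 0+0+0+0+0+0+0+0+0+0+0 mod 2 = 0
  c[3] = d·G[:,3] = (01111100101)·(01110001111) mod 2 = 0+1+1+1+0+0+0+0+1+0+1 mod 2 = 1
  c[4] = d·G[:,4] = (01111100101)·(01000000000) mod 2 = 0+1+0+0+0+0+0+0+0+0+0 mod 2 = 1
  c[5] = d·G[:,5] = (01111100101)·(00100000000) mod 2 = 0+0+1+0+0+0+0+0+0+0+0 mod 2 = 1
  c[6] = d·G[:,6] = (01111100101)·(00010000000) mod 2 = 0+0+0+1+0+0+0+0+0+0+0 mod 2 = 1
  c[7] = d·G[:,7] = (01111100101)·(00001111111) mod 2 = 0+0+0+0+1+1+0+0+1+0+1 mod 2 = 0
  c[8] = d·G[:,8] = (01111100101)·(00001000000) mod 2 = 0+0+0+0+1+0+0+0+0+0+0 mod 2 = 1
  c[9] = d·G[:,9] = (01111100101)·(00000100000) mod 2 = 0+0+0+0+0+1+0+0+0+0+0 mod 2 = 1
  c[10] = d·G[:,10] = (01111100101)·(00000010000) mod 2 = 0+0+0+0+0+0+0+0+0+0+0 mod 2 = 0
  c[11] = d·G[:,11] = (01111100101)·(00000001000) mod 2 = 0+0+0+0+0+0+0+0+0+0+0 mod 2 = 0
  c[12] = d·G[:,12] = (01111100101)·(00000000100) mod 2 = 0+0+0+0+0+0+0+0+1+0+0 mod 2 = 1
  c[13] = d·G[:,13] = (01111100101)·(00000000010) mod 2 = 0+0+0+0+0+0+0+0+0+0+0 mod 2 = 0
  c[14] = d·G[:,14] = (01111100101)·(00000000001) mod 2 = 0+0+0+0+0+0+0+0+0+0+1 mod 2 = 1
Codeword = 100111101100101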